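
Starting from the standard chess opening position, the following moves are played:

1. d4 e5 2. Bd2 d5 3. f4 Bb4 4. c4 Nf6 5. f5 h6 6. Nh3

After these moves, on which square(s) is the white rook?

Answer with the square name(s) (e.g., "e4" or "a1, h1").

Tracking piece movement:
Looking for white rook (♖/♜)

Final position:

  a b c d e f g h
  ─────────────────
8│♜ ♞ ♝ ♛ ♚ · · ♜│8
7│♟ ♟ ♟ · · ♟ ♟ ·│7
6│· · · · · ♞ · ♟│6
5│· · · ♟ ♟ ♙ · ·│5
4│· ♝ ♙ ♙ · · · ·│4
3│· · · · · · · ♘│3
2│♙ ♙ · ♗ ♙ · ♙ ♙│2
1│♖ ♘ · ♕ ♔ ♗ · ♖│1
  ─────────────────
  a b c d e f g h


a1, h1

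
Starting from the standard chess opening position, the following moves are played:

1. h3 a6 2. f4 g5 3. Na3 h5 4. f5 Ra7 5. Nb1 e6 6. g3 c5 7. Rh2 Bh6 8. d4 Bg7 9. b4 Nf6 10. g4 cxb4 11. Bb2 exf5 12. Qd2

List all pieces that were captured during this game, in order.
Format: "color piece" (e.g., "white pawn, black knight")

Tracking captures:
  cxb4: captured white pawn
  exf5: captured white pawn

white pawn, white pawn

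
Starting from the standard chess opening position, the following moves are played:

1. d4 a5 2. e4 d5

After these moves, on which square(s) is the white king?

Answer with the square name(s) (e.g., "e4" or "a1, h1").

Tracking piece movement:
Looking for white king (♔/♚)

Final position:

  a b c d e f g h
  ─────────────────
8│♜ ♞ ♝ ♛ ♚ ♝ ♞ ♜│8
7│· ♟ ♟ · ♟ ♟ ♟ ♟│7
6│· · · · · · · ·│6
5│♟ · · ♟ · · · ·│5
4│· · · ♙ ♙ · · ·│4
3│· · · · · · · ·│3
2│♙ ♙ ♙ · · ♙ ♙ ♙│2
1│♖ ♘ ♗ ♕ ♔ ♗ ♘ ♖│1
  ─────────────────
  a b c d e f g h


e1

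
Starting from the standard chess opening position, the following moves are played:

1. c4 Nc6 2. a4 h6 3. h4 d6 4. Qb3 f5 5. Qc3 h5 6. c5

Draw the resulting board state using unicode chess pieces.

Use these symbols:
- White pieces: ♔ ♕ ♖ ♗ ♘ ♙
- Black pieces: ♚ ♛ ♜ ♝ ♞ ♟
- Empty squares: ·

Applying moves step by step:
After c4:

♜ ♞ ♝ ♛ ♚ ♝ ♞ ♜
♟ ♟ ♟ ♟ ♟ ♟ ♟ ♟
· · · · · · · ·
· · · · · · · ·
· · ♙ · · · · ·
· · · · · · · ·
♙ ♙ · ♙ ♙ ♙ ♙ ♙
♖ ♘ ♗ ♕ ♔ ♗ ♘ ♖


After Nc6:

♜ · ♝ ♛ ♚ ♝ ♞ ♜
♟ ♟ ♟ ♟ ♟ ♟ ♟ ♟
· · ♞ · · · · ·
· · · · · · · ·
· · ♙ · · · · ·
· · · · · · · ·
♙ ♙ · ♙ ♙ ♙ ♙ ♙
♖ ♘ ♗ ♕ ♔ ♗ ♘ ♖


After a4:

♜ · ♝ ♛ ♚ ♝ ♞ ♜
♟ ♟ ♟ ♟ ♟ ♟ ♟ ♟
· · ♞ · · · · ·
· · · · · · · ·
♙ · ♙ · · · · ·
· · · · · · · ·
· ♙ · ♙ ♙ ♙ ♙ ♙
♖ ♘ ♗ ♕ ♔ ♗ ♘ ♖


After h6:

♜ · ♝ ♛ ♚ ♝ ♞ ♜
♟ ♟ ♟ ♟ ♟ ♟ ♟ ·
· · ♞ · · · · ♟
· · · · · · · ·
♙ · ♙ · · · · ·
· · · · · · · ·
· ♙ · ♙ ♙ ♙ ♙ ♙
♖ ♘ ♗ ♕ ♔ ♗ ♘ ♖


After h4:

♜ · ♝ ♛ ♚ ♝ ♞ ♜
♟ ♟ ♟ ♟ ♟ ♟ ♟ ·
· · ♞ · · · · ♟
· · · · · · · ·
♙ · ♙ · · · · ♙
· · · · · · · ·
· ♙ · ♙ ♙ ♙ ♙ ·
♖ ♘ ♗ ♕ ♔ ♗ ♘ ♖


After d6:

♜ · ♝ ♛ ♚ ♝ ♞ ♜
♟ ♟ ♟ · ♟ ♟ ♟ ·
· · ♞ ♟ · · · ♟
· · · · · · · ·
♙ · ♙ · · · · ♙
· · · · · · · ·
· ♙ · ♙ ♙ ♙ ♙ ·
♖ ♘ ♗ ♕ ♔ ♗ ♘ ♖


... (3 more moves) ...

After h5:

♜ · ♝ ♛ ♚ ♝ ♞ ♜
♟ ♟ ♟ · ♟ · ♟ ·
· · ♞ ♟ · · · ·
· · · · · ♟ · ♟
♙ · ♙ · · · · ♙
· · ♕ · · · · ·
· ♙ · ♙ ♙ ♙ ♙ ·
♖ ♘ ♗ · ♔ ♗ ♘ ♖


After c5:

♜ · ♝ ♛ ♚ ♝ ♞ ♜
♟ ♟ ♟ · ♟ · ♟ ·
· · ♞ ♟ · · · ·
· · ♙ · · ♟ · ♟
♙ · · · · · · ♙
· · ♕ · · · · ·
· ♙ · ♙ ♙ ♙ ♙ ·
♖ ♘ ♗ · ♔ ♗ ♘ ♖



  a b c d e f g h
  ─────────────────
8│♜ · ♝ ♛ ♚ ♝ ♞ ♜│8
7│♟ ♟ ♟ · ♟ · ♟ ·│7
6│· · ♞ ♟ · · · ·│6
5│· · ♙ · · ♟ · ♟│5
4│♙ · · · · · · ♙│4
3│· · ♕ · · · · ·│3
2│· ♙ · ♙ ♙ ♙ ♙ ·│2
1│♖ ♘ ♗ · ♔ ♗ ♘ ♖│1
  ─────────────────
  a b c d e f g h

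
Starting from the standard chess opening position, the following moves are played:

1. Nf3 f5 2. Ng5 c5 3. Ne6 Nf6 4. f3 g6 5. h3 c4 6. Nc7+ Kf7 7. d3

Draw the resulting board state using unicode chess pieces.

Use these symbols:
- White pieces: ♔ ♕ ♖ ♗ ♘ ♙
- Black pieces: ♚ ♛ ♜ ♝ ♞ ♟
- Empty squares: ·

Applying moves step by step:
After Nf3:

♜ ♞ ♝ ♛ ♚ ♝ ♞ ♜
♟ ♟ ♟ ♟ ♟ ♟ ♟ ♟
· · · · · · · ·
· · · · · · · ·
· · · · · · · ·
· · · · · ♘ · ·
♙ ♙ ♙ ♙ ♙ ♙ ♙ ♙
♖ ♘ ♗ ♕ ♔ ♗ · ♖


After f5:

♜ ♞ ♝ ♛ ♚ ♝ ♞ ♜
♟ ♟ ♟ ♟ ♟ · ♟ ♟
· · · · · · · ·
· · · · · ♟ · ·
· · · · · · · ·
· · · · · ♘ · ·
♙ ♙ ♙ ♙ ♙ ♙ ♙ ♙
♖ ♘ ♗ ♕ ♔ ♗ · ♖


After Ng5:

♜ ♞ ♝ ♛ ♚ ♝ ♞ ♜
♟ ♟ ♟ ♟ ♟ · ♟ ♟
· · · · · · · ·
· · · · · ♟ ♘ ·
· · · · · · · ·
· · · · · · · ·
♙ ♙ ♙ ♙ ♙ ♙ ♙ ♙
♖ ♘ ♗ ♕ ♔ ♗ · ♖


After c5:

♜ ♞ ♝ ♛ ♚ ♝ ♞ ♜
♟ ♟ · ♟ ♟ · ♟ ♟
· · · · · · · ·
· · ♟ · · ♟ ♘ ·
· · · · · · · ·
· · · · · · · ·
♙ ♙ ♙ ♙ ♙ ♙ ♙ ♙
♖ ♘ ♗ ♕ ♔ ♗ · ♖


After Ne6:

♜ ♞ ♝ ♛ ♚ ♝ ♞ ♜
♟ ♟ · ♟ ♟ · ♟ ♟
· · · · ♘ · · ·
· · ♟ · · ♟ · ·
· · · · · · · ·
· · · · · · · ·
♙ ♙ ♙ ♙ ♙ ♙ ♙ ♙
♖ ♘ ♗ ♕ ♔ ♗ · ♖


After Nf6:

♜ ♞ ♝ ♛ ♚ ♝ · ♜
♟ ♟ · ♟ ♟ · ♟ ♟
· · · · ♘ ♞ · ·
· · ♟ · · ♟ · ·
· · · · · · · ·
· · · · · · · ·
♙ ♙ ♙ ♙ ♙ ♙ ♙ ♙
♖ ♘ ♗ ♕ ♔ ♗ · ♖


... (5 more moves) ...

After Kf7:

♜ ♞ ♝ ♛ · ♝ · ♜
♟ ♟ ♘ ♟ ♟ ♚ · ♟
· · · · · ♞ ♟ ·
· · · · · ♟ · ·
· · ♟ · · · · ·
· · · · · ♙ · ♙
♙ ♙ ♙ ♙ ♙ · ♙ ·
♖ ♘ ♗ ♕ ♔ ♗ · ♖


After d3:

♜ ♞ ♝ ♛ · ♝ · ♜
♟ ♟ ♘ ♟ ♟ ♚ · ♟
· · · · · ♞ ♟ ·
· · · · · ♟ · ·
· · ♟ · · · · ·
· · · ♙ · ♙ · ♙
♙ ♙ ♙ · ♙ · ♙ ·
♖ ♘ ♗ ♕ ♔ ♗ · ♖



  a b c d e f g h
  ─────────────────
8│♜ ♞ ♝ ♛ · ♝ · ♜│8
7│♟ ♟ ♘ ♟ ♟ ♚ · ♟│7
6│· · · · · ♞ ♟ ·│6
5│· · · · · ♟ · ·│5
4│· · ♟ · · · · ·│4
3│· · · ♙ · ♙ · ♙│3
2│♙ ♙ ♙ · ♙ · ♙ ·│2
1│♖ ♘ ♗ ♕ ♔ ♗ · ♖│1
  ─────────────────
  a b c d e f g h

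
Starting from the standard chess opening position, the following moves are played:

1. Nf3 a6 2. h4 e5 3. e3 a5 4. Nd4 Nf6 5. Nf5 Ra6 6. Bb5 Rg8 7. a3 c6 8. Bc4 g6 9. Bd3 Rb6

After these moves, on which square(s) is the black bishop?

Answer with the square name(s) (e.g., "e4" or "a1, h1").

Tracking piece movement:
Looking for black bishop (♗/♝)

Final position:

  a b c d e f g h
  ─────────────────
8│· ♞ ♝ ♛ ♚ ♝ ♜ ·│8
7│· ♟ · ♟ · ♟ · ♟│7
6│· ♜ ♟ · · ♞ ♟ ·│6
5│♟ · · · ♟ ♘ · ·│5
4│· · · · · · · ♙│4
3│♙ · · ♗ ♙ · · ·│3
2│· ♙ ♙ ♙ · ♙ ♙ ·│2
1│♖ ♘ ♗ ♕ ♔ · · ♖│1
  ─────────────────
  a b c d e f g h


c8, f8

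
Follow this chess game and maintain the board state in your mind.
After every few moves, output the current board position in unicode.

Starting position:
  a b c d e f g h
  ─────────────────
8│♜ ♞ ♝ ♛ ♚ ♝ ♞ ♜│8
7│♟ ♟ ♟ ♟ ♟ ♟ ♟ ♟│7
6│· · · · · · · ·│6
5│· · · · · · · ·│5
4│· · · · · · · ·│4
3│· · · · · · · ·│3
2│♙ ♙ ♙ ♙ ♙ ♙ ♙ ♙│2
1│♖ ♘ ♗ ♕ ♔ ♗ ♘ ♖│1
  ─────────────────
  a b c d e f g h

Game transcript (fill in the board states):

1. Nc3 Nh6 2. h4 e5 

  a b c d e f g h
  ─────────────────
8│♜ ♞ ♝ ♛ ♚ ♝ · ♜│8
7│♟ ♟ ♟ ♟ · ♟ ♟ ♟│7
6│· · · · · · · ♞│6
5│· · · · ♟ · · ·│5
4│· · · · · · · ♙│4
3│· · ♘ · · · · ·│3
2│♙ ♙ ♙ ♙ ♙ ♙ ♙ ·│2
1│♖ · ♗ ♕ ♔ ♗ ♘ ♖│1
  ─────────────────
  a b c d e f g h

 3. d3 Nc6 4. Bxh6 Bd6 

  a b c d e f g h
  ─────────────────
8│♜ · ♝ ♛ ♚ · · ♜│8
7│♟ ♟ ♟ ♟ · ♟ ♟ ♟│7
6│· · ♞ ♝ · · · ♗│6
5│· · · · ♟ · · ·│5
4│· · · · · · · ♙│4
3│· · ♘ ♙ · · · ·│3
2│♙ ♙ ♙ · ♙ ♙ ♙ ·│2
1│♖ · · ♕ ♔ ♗ ♘ ♖│1
  ─────────────────
  a b c d e f g h

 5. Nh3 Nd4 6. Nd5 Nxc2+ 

  a b c d e f g h
  ─────────────────
8│♜ · ♝ ♛ ♚ · · ♜│8
7│♟ ♟ ♟ ♟ · ♟ ♟ ♟│7
6│· · · ♝ · · · ♗│6
5│· · · ♘ ♟ · · ·│5
4│· · · · · · · ♙│4
3│· · · ♙ · · · ♘│3
2│♙ ♙ ♞ · ♙ ♙ ♙ ·│2
1│♖ · · ♕ ♔ ♗ · ♖│1
  ─────────────────
  a b c d e f g h



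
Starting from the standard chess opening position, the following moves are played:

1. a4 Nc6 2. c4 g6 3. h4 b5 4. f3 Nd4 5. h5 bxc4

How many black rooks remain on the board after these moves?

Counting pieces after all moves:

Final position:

  a b c d e f g h
  ─────────────────
8│♜ · ♝ ♛ ♚ ♝ ♞ ♜│8
7│♟ · ♟ ♟ ♟ ♟ · ♟│7
6│· · · · · · ♟ ·│6
5│· · · · · · · ♙│5
4│♙ · ♟ ♞ · · · ·│4
3│· · · · · ♙ · ·│3
2│· ♙ · ♙ ♙ · ♙ ·│2
1│♖ ♘ ♗ ♕ ♔ ♗ ♘ ♖│1
  ─────────────────
  a b c d e f g h


2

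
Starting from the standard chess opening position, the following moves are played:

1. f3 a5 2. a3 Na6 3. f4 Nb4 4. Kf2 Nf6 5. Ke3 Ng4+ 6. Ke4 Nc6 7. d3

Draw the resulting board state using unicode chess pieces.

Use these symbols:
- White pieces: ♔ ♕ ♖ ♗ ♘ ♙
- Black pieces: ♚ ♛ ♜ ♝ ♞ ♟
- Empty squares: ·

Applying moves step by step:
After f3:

♜ ♞ ♝ ♛ ♚ ♝ ♞ ♜
♟ ♟ ♟ ♟ ♟ ♟ ♟ ♟
· · · · · · · ·
· · · · · · · ·
· · · · · · · ·
· · · · · ♙ · ·
♙ ♙ ♙ ♙ ♙ · ♙ ♙
♖ ♘ ♗ ♕ ♔ ♗ ♘ ♖


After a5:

♜ ♞ ♝ ♛ ♚ ♝ ♞ ♜
· ♟ ♟ ♟ ♟ ♟ ♟ ♟
· · · · · · · ·
♟ · · · · · · ·
· · · · · · · ·
· · · · · ♙ · ·
♙ ♙ ♙ ♙ ♙ · ♙ ♙
♖ ♘ ♗ ♕ ♔ ♗ ♘ ♖


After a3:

♜ ♞ ♝ ♛ ♚ ♝ ♞ ♜
· ♟ ♟ ♟ ♟ ♟ ♟ ♟
· · · · · · · ·
♟ · · · · · · ·
· · · · · · · ·
♙ · · · · ♙ · ·
· ♙ ♙ ♙ ♙ · ♙ ♙
♖ ♘ ♗ ♕ ♔ ♗ ♘ ♖


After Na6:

♜ · ♝ ♛ ♚ ♝ ♞ ♜
· ♟ ♟ ♟ ♟ ♟ ♟ ♟
♞ · · · · · · ·
♟ · · · · · · ·
· · · · · · · ·
♙ · · · · ♙ · ·
· ♙ ♙ ♙ ♙ · ♙ ♙
♖ ♘ ♗ ♕ ♔ ♗ ♘ ♖


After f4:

♜ · ♝ ♛ ♚ ♝ ♞ ♜
· ♟ ♟ ♟ ♟ ♟ ♟ ♟
♞ · · · · · · ·
♟ · · · · · · ·
· · · · · ♙ · ·
♙ · · · · · · ·
· ♙ ♙ ♙ ♙ · ♙ ♙
♖ ♘ ♗ ♕ ♔ ♗ ♘ ♖


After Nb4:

♜ · ♝ ♛ ♚ ♝ ♞ ♜
· ♟ ♟ ♟ ♟ ♟ ♟ ♟
· · · · · · · ·
♟ · · · · · · ·
· ♞ · · · ♙ · ·
♙ · · · · · · ·
· ♙ ♙ ♙ ♙ · ♙ ♙
♖ ♘ ♗ ♕ ♔ ♗ ♘ ♖


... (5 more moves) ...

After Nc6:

♜ · ♝ ♛ ♚ ♝ · ♜
· ♟ ♟ ♟ ♟ ♟ ♟ ♟
· · ♞ · · · · ·
♟ · · · · · · ·
· · · · ♔ ♙ ♞ ·
♙ · · · · · · ·
· ♙ ♙ ♙ ♙ · ♙ ♙
♖ ♘ ♗ ♕ · ♗ ♘ ♖


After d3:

♜ · ♝ ♛ ♚ ♝ · ♜
· ♟ ♟ ♟ ♟ ♟ ♟ ♟
· · ♞ · · · · ·
♟ · · · · · · ·
· · · · ♔ ♙ ♞ ·
♙ · · ♙ · · · ·
· ♙ ♙ · ♙ · ♙ ♙
♖ ♘ ♗ ♕ · ♗ ♘ ♖



  a b c d e f g h
  ─────────────────
8│♜ · ♝ ♛ ♚ ♝ · ♜│8
7│· ♟ ♟ ♟ ♟ ♟ ♟ ♟│7
6│· · ♞ · · · · ·│6
5│♟ · · · · · · ·│5
4│· · · · ♔ ♙ ♞ ·│4
3│♙ · · ♙ · · · ·│3
2│· ♙ ♙ · ♙ · ♙ ♙│2
1│♖ ♘ ♗ ♕ · ♗ ♘ ♖│1
  ─────────────────
  a b c d e f g h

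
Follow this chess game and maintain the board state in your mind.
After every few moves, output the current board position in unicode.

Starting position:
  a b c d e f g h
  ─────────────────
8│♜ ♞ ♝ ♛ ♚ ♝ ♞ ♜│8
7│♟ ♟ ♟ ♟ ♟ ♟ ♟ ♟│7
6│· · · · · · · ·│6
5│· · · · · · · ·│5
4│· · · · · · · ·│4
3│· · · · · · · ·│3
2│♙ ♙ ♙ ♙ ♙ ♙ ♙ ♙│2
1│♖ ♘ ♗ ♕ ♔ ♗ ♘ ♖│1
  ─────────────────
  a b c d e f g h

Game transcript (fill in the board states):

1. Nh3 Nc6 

  a b c d e f g h
  ─────────────────
8│♜ · ♝ ♛ ♚ ♝ ♞ ♜│8
7│♟ ♟ ♟ ♟ ♟ ♟ ♟ ♟│7
6│· · ♞ · · · · ·│6
5│· · · · · · · ·│5
4│· · · · · · · ·│4
3│· · · · · · · ♘│3
2│♙ ♙ ♙ ♙ ♙ ♙ ♙ ♙│2
1│♖ ♘ ♗ ♕ ♔ ♗ · ♖│1
  ─────────────────
  a b c d e f g h

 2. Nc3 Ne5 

  a b c d e f g h
  ─────────────────
8│♜ · ♝ ♛ ♚ ♝ ♞ ♜│8
7│♟ ♟ ♟ ♟ ♟ ♟ ♟ ♟│7
6│· · · · · · · ·│6
5│· · · · ♞ · · ·│5
4│· · · · · · · ·│4
3│· · ♘ · · · · ♘│3
2│♙ ♙ ♙ ♙ ♙ ♙ ♙ ♙│2
1│♖ · ♗ ♕ ♔ ♗ · ♖│1
  ─────────────────
  a b c d e f g h

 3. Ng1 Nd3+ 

  a b c d e f g h
  ─────────────────
8│♜ · ♝ ♛ ♚ ♝ ♞ ♜│8
7│♟ ♟ ♟ ♟ ♟ ♟ ♟ ♟│7
6│· · · · · · · ·│6
5│· · · · · · · ·│5
4│· · · · · · · ·│4
3│· · ♘ ♞ · · · ·│3
2│♙ ♙ ♙ ♙ ♙ ♙ ♙ ♙│2
1│♖ · ♗ ♕ ♔ ♗ ♘ ♖│1
  ─────────────────
  a b c d e f g h

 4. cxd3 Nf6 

  a b c d e f g h
  ─────────────────
8│♜ · ♝ ♛ ♚ ♝ · ♜│8
7│♟ ♟ ♟ ♟ ♟ ♟ ♟ ♟│7
6│· · · · · ♞ · ·│6
5│· · · · · · · ·│5
4│· · · · · · · ·│4
3│· · ♘ ♙ · · · ·│3
2│♙ ♙ · ♙ ♙ ♙ ♙ ♙│2
1│♖ · ♗ ♕ ♔ ♗ ♘ ♖│1
  ─────────────────
  a b c d e f g h

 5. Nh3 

  a b c d e f g h
  ─────────────────
8│♜ · ♝ ♛ ♚ ♝ · ♜│8
7│♟ ♟ ♟ ♟ ♟ ♟ ♟ ♟│7
6│· · · · · ♞ · ·│6
5│· · · · · · · ·│5
4│· · · · · · · ·│4
3│· · ♘ ♙ · · · ♘│3
2│♙ ♙ · ♙ ♙ ♙ ♙ ♙│2
1│♖ · ♗ ♕ ♔ ♗ · ♖│1
  ─────────────────
  a b c d e f g h


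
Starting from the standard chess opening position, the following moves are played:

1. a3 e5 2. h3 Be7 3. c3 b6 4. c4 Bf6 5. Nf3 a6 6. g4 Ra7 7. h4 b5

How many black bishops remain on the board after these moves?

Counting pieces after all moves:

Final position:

  a b c d e f g h
  ─────────────────
8│· ♞ ♝ ♛ ♚ · ♞ ♜│8
7│♜ · ♟ ♟ · ♟ ♟ ♟│7
6│♟ · · · · ♝ · ·│6
5│· ♟ · · ♟ · · ·│5
4│· · ♙ · · · ♙ ♙│4
3│♙ · · · · ♘ · ·│3
2│· ♙ · ♙ ♙ ♙ · ·│2
1│♖ ♘ ♗ ♕ ♔ ♗ · ♖│1
  ─────────────────
  a b c d e f g h


2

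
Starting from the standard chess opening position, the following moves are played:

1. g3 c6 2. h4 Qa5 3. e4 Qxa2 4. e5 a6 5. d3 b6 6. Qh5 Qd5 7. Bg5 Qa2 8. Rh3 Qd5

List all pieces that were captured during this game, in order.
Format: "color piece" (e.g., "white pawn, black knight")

Tracking captures:
  Qxa2: captured white pawn

white pawn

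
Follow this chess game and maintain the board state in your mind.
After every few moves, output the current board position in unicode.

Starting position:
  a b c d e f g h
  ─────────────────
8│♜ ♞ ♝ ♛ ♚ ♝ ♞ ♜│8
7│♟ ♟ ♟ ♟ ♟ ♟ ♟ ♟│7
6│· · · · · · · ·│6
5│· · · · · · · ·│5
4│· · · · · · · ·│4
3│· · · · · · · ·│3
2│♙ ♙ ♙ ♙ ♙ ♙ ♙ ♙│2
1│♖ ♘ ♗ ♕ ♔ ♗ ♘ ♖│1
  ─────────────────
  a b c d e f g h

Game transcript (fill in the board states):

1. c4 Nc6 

  a b c d e f g h
  ─────────────────
8│♜ · ♝ ♛ ♚ ♝ ♞ ♜│8
7│♟ ♟ ♟ ♟ ♟ ♟ ♟ ♟│7
6│· · ♞ · · · · ·│6
5│· · · · · · · ·│5
4│· · ♙ · · · · ·│4
3│· · · · · · · ·│3
2│♙ ♙ · ♙ ♙ ♙ ♙ ♙│2
1│♖ ♘ ♗ ♕ ♔ ♗ ♘ ♖│1
  ─────────────────
  a b c d e f g h

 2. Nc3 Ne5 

  a b c d e f g h
  ─────────────────
8│♜ · ♝ ♛ ♚ ♝ ♞ ♜│8
7│♟ ♟ ♟ ♟ ♟ ♟ ♟ ♟│7
6│· · · · · · · ·│6
5│· · · · ♞ · · ·│5
4│· · ♙ · · · · ·│4
3│· · ♘ · · · · ·│3
2│♙ ♙ · ♙ ♙ ♙ ♙ ♙│2
1│♖ · ♗ ♕ ♔ ♗ ♘ ♖│1
  ─────────────────
  a b c d e f g h

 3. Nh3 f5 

  a b c d e f g h
  ─────────────────
8│♜ · ♝ ♛ ♚ ♝ ♞ ♜│8
7│♟ ♟ ♟ ♟ ♟ · ♟ ♟│7
6│· · · · · · · ·│6
5│· · · · ♞ ♟ · ·│5
4│· · ♙ · · · · ·│4
3│· · ♘ · · · · ♘│3
2│♙ ♙ · ♙ ♙ ♙ ♙ ♙│2
1│♖ · ♗ ♕ ♔ ♗ · ♖│1
  ─────────────────
  a b c d e f g h

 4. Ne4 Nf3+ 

  a b c d e f g h
  ─────────────────
8│♜ · ♝ ♛ ♚ ♝ ♞ ♜│8
7│♟ ♟ ♟ ♟ ♟ · ♟ ♟│7
6│· · · · · · · ·│6
5│· · · · · ♟ · ·│5
4│· · ♙ · ♘ · · ·│4
3│· · · · · ♞ · ♘│3
2│♙ ♙ · ♙ ♙ ♙ ♙ ♙│2
1│♖ · ♗ ♕ ♔ ♗ · ♖│1
  ─────────────────
  a b c d e f g h

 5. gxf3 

  a b c d e f g h
  ─────────────────
8│♜ · ♝ ♛ ♚ ♝ ♞ ♜│8
7│♟ ♟ ♟ ♟ ♟ · ♟ ♟│7
6│· · · · · · · ·│6
5│· · · · · ♟ · ·│5
4│· · ♙ · ♘ · · ·│4
3│· · · · · ♙ · ♘│3
2│♙ ♙ · ♙ ♙ ♙ · ♙│2
1│♖ · ♗ ♕ ♔ ♗ · ♖│1
  ─────────────────
  a b c d e f g h


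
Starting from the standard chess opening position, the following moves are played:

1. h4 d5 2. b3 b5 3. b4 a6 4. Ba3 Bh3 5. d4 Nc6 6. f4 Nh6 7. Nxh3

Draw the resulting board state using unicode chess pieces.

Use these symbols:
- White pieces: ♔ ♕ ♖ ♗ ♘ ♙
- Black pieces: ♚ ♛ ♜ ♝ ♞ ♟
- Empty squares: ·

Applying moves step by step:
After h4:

♜ ♞ ♝ ♛ ♚ ♝ ♞ ♜
♟ ♟ ♟ ♟ ♟ ♟ ♟ ♟
· · · · · · · ·
· · · · · · · ·
· · · · · · · ♙
· · · · · · · ·
♙ ♙ ♙ ♙ ♙ ♙ ♙ ·
♖ ♘ ♗ ♕ ♔ ♗ ♘ ♖


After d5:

♜ ♞ ♝ ♛ ♚ ♝ ♞ ♜
♟ ♟ ♟ · ♟ ♟ ♟ ♟
· · · · · · · ·
· · · ♟ · · · ·
· · · · · · · ♙
· · · · · · · ·
♙ ♙ ♙ ♙ ♙ ♙ ♙ ·
♖ ♘ ♗ ♕ ♔ ♗ ♘ ♖


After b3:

♜ ♞ ♝ ♛ ♚ ♝ ♞ ♜
♟ ♟ ♟ · ♟ ♟ ♟ ♟
· · · · · · · ·
· · · ♟ · · · ·
· · · · · · · ♙
· ♙ · · · · · ·
♙ · ♙ ♙ ♙ ♙ ♙ ·
♖ ♘ ♗ ♕ ♔ ♗ ♘ ♖


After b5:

♜ ♞ ♝ ♛ ♚ ♝ ♞ ♜
♟ · ♟ · ♟ ♟ ♟ ♟
· · · · · · · ·
· ♟ · ♟ · · · ·
· · · · · · · ♙
· ♙ · · · · · ·
♙ · ♙ ♙ ♙ ♙ ♙ ·
♖ ♘ ♗ ♕ ♔ ♗ ♘ ♖


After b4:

♜ ♞ ♝ ♛ ♚ ♝ ♞ ♜
♟ · ♟ · ♟ ♟ ♟ ♟
· · · · · · · ·
· ♟ · ♟ · · · ·
· ♙ · · · · · ♙
· · · · · · · ·
♙ · ♙ ♙ ♙ ♙ ♙ ·
♖ ♘ ♗ ♕ ♔ ♗ ♘ ♖


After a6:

♜ ♞ ♝ ♛ ♚ ♝ ♞ ♜
· · ♟ · ♟ ♟ ♟ ♟
♟ · · · · · · ·
· ♟ · ♟ · · · ·
· ♙ · · · · · ♙
· · · · · · · ·
♙ · ♙ ♙ ♙ ♙ ♙ ·
♖ ♘ ♗ ♕ ♔ ♗ ♘ ♖


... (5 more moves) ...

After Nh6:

♜ · · ♛ ♚ ♝ · ♜
· · ♟ · ♟ ♟ ♟ ♟
♟ · ♞ · · · · ♞
· ♟ · ♟ · · · ·
· ♙ · ♙ · ♙ · ♙
♗ · · · · · · ♝
♙ · ♙ · ♙ · ♙ ·
♖ ♘ · ♕ ♔ ♗ ♘ ♖


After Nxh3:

♜ · · ♛ ♚ ♝ · ♜
· · ♟ · ♟ ♟ ♟ ♟
♟ · ♞ · · · · ♞
· ♟ · ♟ · · · ·
· ♙ · ♙ · ♙ · ♙
♗ · · · · · · ♘
♙ · ♙ · ♙ · ♙ ·
♖ ♘ · ♕ ♔ ♗ · ♖



  a b c d e f g h
  ─────────────────
8│♜ · · ♛ ♚ ♝ · ♜│8
7│· · ♟ · ♟ ♟ ♟ ♟│7
6│♟ · ♞ · · · · ♞│6
5│· ♟ · ♟ · · · ·│5
4│· ♙ · ♙ · ♙ · ♙│4
3│♗ · · · · · · ♘│3
2│♙ · ♙ · ♙ · ♙ ·│2
1│♖ ♘ · ♕ ♔ ♗ · ♖│1
  ─────────────────
  a b c d e f g h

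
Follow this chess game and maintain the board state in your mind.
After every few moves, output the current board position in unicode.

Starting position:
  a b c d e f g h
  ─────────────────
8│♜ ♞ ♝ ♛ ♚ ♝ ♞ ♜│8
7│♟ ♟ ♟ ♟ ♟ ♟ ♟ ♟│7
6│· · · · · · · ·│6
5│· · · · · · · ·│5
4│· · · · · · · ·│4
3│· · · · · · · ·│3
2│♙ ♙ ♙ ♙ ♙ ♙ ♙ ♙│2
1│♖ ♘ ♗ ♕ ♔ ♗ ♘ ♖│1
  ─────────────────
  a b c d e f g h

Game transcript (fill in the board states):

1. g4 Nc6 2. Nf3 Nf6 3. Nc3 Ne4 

  a b c d e f g h
  ─────────────────
8│♜ · ♝ ♛ ♚ ♝ · ♜│8
7│♟ ♟ ♟ ♟ ♟ ♟ ♟ ♟│7
6│· · ♞ · · · · ·│6
5│· · · · · · · ·│5
4│· · · · ♞ · ♙ ·│4
3│· · ♘ · · ♘ · ·│3
2│♙ ♙ ♙ ♙ ♙ ♙ · ♙│2
1│♖ · ♗ ♕ ♔ ♗ · ♖│1
  ─────────────────
  a b c d e f g h

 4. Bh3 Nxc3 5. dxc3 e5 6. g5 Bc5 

  a b c d e f g h
  ─────────────────
8│♜ · ♝ ♛ ♚ · · ♜│8
7│♟ ♟ ♟ ♟ · ♟ ♟ ♟│7
6│· · ♞ · · · · ·│6
5│· · ♝ · ♟ · ♙ ·│5
4│· · · · · · · ·│4
3│· · ♙ · · ♘ · ♗│3
2│♙ ♙ ♙ · ♙ ♙ · ♙│2
1│♖ · ♗ ♕ ♔ · · ♖│1
  ─────────────────
  a b c d e f g h

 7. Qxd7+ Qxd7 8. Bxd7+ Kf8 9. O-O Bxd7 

  a b c d e f g h
  ─────────────────
8│♜ · · · · ♚ · ♜│8
7│♟ ♟ ♟ ♝ · ♟ ♟ ♟│7
6│· · ♞ · · · · ·│6
5│· · ♝ · ♟ · ♙ ·│5
4│· · · · · · · ·│4
3│· · ♙ · · ♘ · ·│3
2│♙ ♙ ♙ · ♙ ♙ · ♙│2
1│♖ · ♗ · · ♖ ♔ ·│1
  ─────────────────
  a b c d e f g h

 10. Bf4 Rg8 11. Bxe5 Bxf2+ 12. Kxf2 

  a b c d e f g h
  ─────────────────
8│♜ · · · · ♚ ♜ ·│8
7│♟ ♟ ♟ ♝ · ♟ ♟ ♟│7
6│· · ♞ · · · · ·│6
5│· · · · ♗ · ♙ ·│5
4│· · · · · · · ·│4
3│· · ♙ · · ♘ · ·│3
2│♙ ♙ ♙ · ♙ ♔ · ♙│2
1│♖ · · · · ♖ · ·│1
  ─────────────────
  a b c d e f g h


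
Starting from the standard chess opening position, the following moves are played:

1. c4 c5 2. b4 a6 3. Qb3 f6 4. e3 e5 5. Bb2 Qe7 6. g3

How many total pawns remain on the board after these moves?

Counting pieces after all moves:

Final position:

  a b c d e f g h
  ─────────────────
8│♜ ♞ ♝ · ♚ ♝ ♞ ♜│8
7│· ♟ · ♟ ♛ · ♟ ♟│7
6│♟ · · · · ♟ · ·│6
5│· · ♟ · ♟ · · ·│5
4│· ♙ ♙ · · · · ·│4
3│· ♕ · · ♙ · ♙ ·│3
2│♙ ♗ · ♙ · ♙ · ♙│2
1│♖ ♘ · · ♔ ♗ ♘ ♖│1
  ─────────────────
  a b c d e f g h


16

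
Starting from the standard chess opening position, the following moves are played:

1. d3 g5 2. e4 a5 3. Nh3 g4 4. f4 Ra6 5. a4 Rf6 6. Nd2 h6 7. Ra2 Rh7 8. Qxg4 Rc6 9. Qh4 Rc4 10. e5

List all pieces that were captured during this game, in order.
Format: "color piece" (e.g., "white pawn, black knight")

Tracking captures:
  Qxg4: captured black pawn

black pawn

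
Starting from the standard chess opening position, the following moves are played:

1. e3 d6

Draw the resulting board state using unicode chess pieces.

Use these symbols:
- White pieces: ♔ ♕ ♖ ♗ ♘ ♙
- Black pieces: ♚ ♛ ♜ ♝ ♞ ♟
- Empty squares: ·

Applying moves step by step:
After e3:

♜ ♞ ♝ ♛ ♚ ♝ ♞ ♜
♟ ♟ ♟ ♟ ♟ ♟ ♟ ♟
· · · · · · · ·
· · · · · · · ·
· · · · · · · ·
· · · · ♙ · · ·
♙ ♙ ♙ ♙ · ♙ ♙ ♙
♖ ♘ ♗ ♕ ♔ ♗ ♘ ♖


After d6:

♜ ♞ ♝ ♛ ♚ ♝ ♞ ♜
♟ ♟ ♟ · ♟ ♟ ♟ ♟
· · · ♟ · · · ·
· · · · · · · ·
· · · · · · · ·
· · · · ♙ · · ·
♙ ♙ ♙ ♙ · ♙ ♙ ♙
♖ ♘ ♗ ♕ ♔ ♗ ♘ ♖



  a b c d e f g h
  ─────────────────
8│♜ ♞ ♝ ♛ ♚ ♝ ♞ ♜│8
7│♟ ♟ ♟ · ♟ ♟ ♟ ♟│7
6│· · · ♟ · · · ·│6
5│· · · · · · · ·│5
4│· · · · · · · ·│4
3│· · · · ♙ · · ·│3
2│♙ ♙ ♙ ♙ · ♙ ♙ ♙│2
1│♖ ♘ ♗ ♕ ♔ ♗ ♘ ♖│1
  ─────────────────
  a b c d e f g h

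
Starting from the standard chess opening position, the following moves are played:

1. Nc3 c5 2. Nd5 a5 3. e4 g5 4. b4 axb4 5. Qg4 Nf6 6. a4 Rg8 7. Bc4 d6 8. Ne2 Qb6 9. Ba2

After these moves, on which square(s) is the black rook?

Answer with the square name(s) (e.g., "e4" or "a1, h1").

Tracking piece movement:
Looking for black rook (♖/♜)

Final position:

  a b c d e f g h
  ─────────────────
8│♜ ♞ ♝ · ♚ ♝ ♜ ·│8
7│· ♟ · · ♟ ♟ · ♟│7
6│· ♛ · ♟ · ♞ · ·│6
5│· · ♟ ♘ · · ♟ ·│5
4│♙ ♟ · · ♙ · ♕ ·│4
3│· · · · · · · ·│3
2│♗ · ♙ ♙ ♘ ♙ ♙ ♙│2
1│♖ · ♗ · ♔ · · ♖│1
  ─────────────────
  a b c d e f g h


a8, g8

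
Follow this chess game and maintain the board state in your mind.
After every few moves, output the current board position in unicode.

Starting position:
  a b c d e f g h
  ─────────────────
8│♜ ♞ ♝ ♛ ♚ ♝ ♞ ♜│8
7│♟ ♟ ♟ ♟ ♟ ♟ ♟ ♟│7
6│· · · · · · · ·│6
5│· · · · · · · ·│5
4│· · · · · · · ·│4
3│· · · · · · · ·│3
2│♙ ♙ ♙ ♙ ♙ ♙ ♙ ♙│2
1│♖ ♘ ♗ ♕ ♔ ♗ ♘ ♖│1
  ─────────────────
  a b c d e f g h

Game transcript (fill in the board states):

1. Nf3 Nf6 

  a b c d e f g h
  ─────────────────
8│♜ ♞ ♝ ♛ ♚ ♝ · ♜│8
7│♟ ♟ ♟ ♟ ♟ ♟ ♟ ♟│7
6│· · · · · ♞ · ·│6
5│· · · · · · · ·│5
4│· · · · · · · ·│4
3│· · · · · ♘ · ·│3
2│♙ ♙ ♙ ♙ ♙ ♙ ♙ ♙│2
1│♖ ♘ ♗ ♕ ♔ ♗ · ♖│1
  ─────────────────
  a b c d e f g h

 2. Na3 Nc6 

  a b c d e f g h
  ─────────────────
8│♜ · ♝ ♛ ♚ ♝ · ♜│8
7│♟ ♟ ♟ ♟ ♟ ♟ ♟ ♟│7
6│· · ♞ · · ♞ · ·│6
5│· · · · · · · ·│5
4│· · · · · · · ·│4
3│♘ · · · · ♘ · ·│3
2│♙ ♙ ♙ ♙ ♙ ♙ ♙ ♙│2
1│♖ · ♗ ♕ ♔ ♗ · ♖│1
  ─────────────────
  a b c d e f g h

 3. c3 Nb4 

  a b c d e f g h
  ─────────────────
8│♜ · ♝ ♛ ♚ ♝ · ♜│8
7│♟ ♟ ♟ ♟ ♟ ♟ ♟ ♟│7
6│· · · · · ♞ · ·│6
5│· · · · · · · ·│5
4│· ♞ · · · · · ·│4
3│♘ · ♙ · · ♘ · ·│3
2│♙ ♙ · ♙ ♙ ♙ ♙ ♙│2
1│♖ · ♗ ♕ ♔ ♗ · ♖│1
  ─────────────────
  a b c d e f g h

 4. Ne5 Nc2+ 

  a b c d e f g h
  ─────────────────
8│♜ · ♝ ♛ ♚ ♝ · ♜│8
7│♟ ♟ ♟ ♟ ♟ ♟ ♟ ♟│7
6│· · · · · ♞ · ·│6
5│· · · · ♘ · · ·│5
4│· · · · · · · ·│4
3│♘ · ♙ · · · · ·│3
2│♙ ♙ ♞ ♙ ♙ ♙ ♙ ♙│2
1│♖ · ♗ ♕ ♔ ♗ · ♖│1
  ─────────────────
  a b c d e f g h

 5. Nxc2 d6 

  a b c d e f g h
  ─────────────────
8│♜ · ♝ ♛ ♚ ♝ · ♜│8
7│♟ ♟ ♟ · ♟ ♟ ♟ ♟│7
6│· · · ♟ · ♞ · ·│6
5│· · · · ♘ · · ·│5
4│· · · · · · · ·│4
3│· · ♙ · · · · ·│3
2│♙ ♙ ♘ ♙ ♙ ♙ ♙ ♙│2
1│♖ · ♗ ♕ ♔ ♗ · ♖│1
  ─────────────────
  a b c d e f g h



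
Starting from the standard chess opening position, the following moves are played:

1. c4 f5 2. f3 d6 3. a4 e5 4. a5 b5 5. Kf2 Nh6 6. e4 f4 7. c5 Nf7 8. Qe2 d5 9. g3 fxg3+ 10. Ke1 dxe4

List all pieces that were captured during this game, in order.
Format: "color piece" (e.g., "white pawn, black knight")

Tracking captures:
  fxg3+: captured white pawn
  dxe4: captured white pawn

white pawn, white pawn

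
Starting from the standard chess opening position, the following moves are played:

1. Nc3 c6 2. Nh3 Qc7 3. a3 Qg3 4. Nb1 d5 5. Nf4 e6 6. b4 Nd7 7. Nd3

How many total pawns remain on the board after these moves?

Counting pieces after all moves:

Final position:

  a b c d e f g h
  ─────────────────
8│♜ · ♝ · ♚ ♝ ♞ ♜│8
7│♟ ♟ · ♞ · ♟ ♟ ♟│7
6│· · ♟ · ♟ · · ·│6
5│· · · ♟ · · · ·│5
4│· ♙ · · · · · ·│4
3│♙ · · ♘ · · ♛ ·│3
2│· · ♙ ♙ ♙ ♙ ♙ ♙│2
1│♖ ♘ ♗ ♕ ♔ ♗ · ♖│1
  ─────────────────
  a b c d e f g h


16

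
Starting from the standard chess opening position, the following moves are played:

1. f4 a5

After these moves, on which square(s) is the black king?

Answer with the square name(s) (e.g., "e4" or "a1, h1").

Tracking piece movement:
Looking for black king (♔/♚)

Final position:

  a b c d e f g h
  ─────────────────
8│♜ ♞ ♝ ♛ ♚ ♝ ♞ ♜│8
7│· ♟ ♟ ♟ ♟ ♟ ♟ ♟│7
6│· · · · · · · ·│6
5│♟ · · · · · · ·│5
4│· · · · · ♙ · ·│4
3│· · · · · · · ·│3
2│♙ ♙ ♙ ♙ ♙ · ♙ ♙│2
1│♖ ♘ ♗ ♕ ♔ ♗ ♘ ♖│1
  ─────────────────
  a b c d e f g h


e8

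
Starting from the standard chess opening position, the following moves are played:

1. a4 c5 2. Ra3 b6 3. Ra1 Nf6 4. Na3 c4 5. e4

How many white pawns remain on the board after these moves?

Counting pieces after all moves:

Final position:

  a b c d e f g h
  ─────────────────
8│♜ ♞ ♝ ♛ ♚ ♝ · ♜│8
7│♟ · · ♟ ♟ ♟ ♟ ♟│7
6│· ♟ · · · ♞ · ·│6
5│· · · · · · · ·│5
4│♙ · ♟ · ♙ · · ·│4
3│♘ · · · · · · ·│3
2│· ♙ ♙ ♙ · ♙ ♙ ♙│2
1│♖ · ♗ ♕ ♔ ♗ ♘ ♖│1
  ─────────────────
  a b c d e f g h


8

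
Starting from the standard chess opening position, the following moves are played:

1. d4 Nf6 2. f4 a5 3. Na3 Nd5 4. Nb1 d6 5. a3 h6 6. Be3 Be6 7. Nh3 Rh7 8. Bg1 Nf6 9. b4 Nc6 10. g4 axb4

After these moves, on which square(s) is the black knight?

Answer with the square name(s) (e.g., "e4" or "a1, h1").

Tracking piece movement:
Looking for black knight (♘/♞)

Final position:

  a b c d e f g h
  ─────────────────
8│♜ · · ♛ ♚ ♝ · ·│8
7│· ♟ ♟ · ♟ ♟ ♟ ♜│7
6│· · ♞ ♟ ♝ ♞ · ♟│6
5│· · · · · · · ·│5
4│· ♟ · ♙ · ♙ ♙ ·│4
3│♙ · · · · · · ♘│3
2│· · ♙ · ♙ · · ♙│2
1│♖ ♘ · ♕ ♔ ♗ ♗ ♖│1
  ─────────────────
  a b c d e f g h


c6, f6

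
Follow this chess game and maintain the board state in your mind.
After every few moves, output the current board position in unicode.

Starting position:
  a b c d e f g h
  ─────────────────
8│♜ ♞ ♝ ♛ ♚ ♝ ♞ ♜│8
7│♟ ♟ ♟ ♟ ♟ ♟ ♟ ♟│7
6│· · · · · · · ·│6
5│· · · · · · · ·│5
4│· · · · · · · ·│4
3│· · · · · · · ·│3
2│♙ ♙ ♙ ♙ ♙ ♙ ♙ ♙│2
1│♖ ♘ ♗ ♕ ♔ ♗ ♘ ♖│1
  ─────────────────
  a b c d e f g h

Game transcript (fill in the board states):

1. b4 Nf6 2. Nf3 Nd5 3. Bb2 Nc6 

  a b c d e f g h
  ─────────────────
8│♜ · ♝ ♛ ♚ ♝ · ♜│8
7│♟ ♟ ♟ ♟ ♟ ♟ ♟ ♟│7
6│· · ♞ · · · · ·│6
5│· · · ♞ · · · ·│5
4│· ♙ · · · · · ·│4
3│· · · · · ♘ · ·│3
2│♙ ♗ ♙ ♙ ♙ ♙ ♙ ♙│2
1│♖ ♘ · ♕ ♔ ♗ · ♖│1
  ─────────────────
  a b c d e f g h

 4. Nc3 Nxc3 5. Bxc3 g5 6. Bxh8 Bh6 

  a b c d e f g h
  ─────────────────
8│♜ · ♝ ♛ ♚ · · ♗│8
7│♟ ♟ ♟ ♟ ♟ ♟ · ♟│7
6│· · ♞ · · · · ♝│6
5│· · · · · · ♟ ·│5
4│· ♙ · · · · · ·│4
3│· · · · · ♘ · ·│3
2│♙ · ♙ ♙ ♙ ♙ ♙ ♙│2
1│♖ · · ♕ ♔ ♗ · ♖│1
  ─────────────────
  a b c d e f g h

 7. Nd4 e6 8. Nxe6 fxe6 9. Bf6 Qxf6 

  a b c d e f g h
  ─────────────────
8│♜ · ♝ · ♚ · · ·│8
7│♟ ♟ ♟ ♟ · · · ♟│7
6│· · ♞ · ♟ ♛ · ♝│6
5│· · · · · · ♟ ·│5
4│· ♙ · · · · · ·│4
3│· · · · · · · ·│3
2│♙ · ♙ ♙ ♙ ♙ ♙ ♙│2
1│♖ · · ♕ ♔ ♗ · ♖│1
  ─────────────────
  a b c d e f g h

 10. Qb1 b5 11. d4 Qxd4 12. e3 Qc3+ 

  a b c d e f g h
  ─────────────────
8│♜ · ♝ · ♚ · · ·│8
7│♟ · ♟ ♟ · · · ♟│7
6│· · ♞ · ♟ · · ♝│6
5│· ♟ · · · · ♟ ·│5
4│· ♙ · · · · · ·│4
3│· · ♛ · ♙ · · ·│3
2│♙ · ♙ · · ♙ ♙ ♙│2
1│♖ ♕ · · ♔ ♗ · ♖│1
  ─────────────────
  a b c d e f g h

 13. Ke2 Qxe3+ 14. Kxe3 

  a b c d e f g h
  ─────────────────
8│♜ · ♝ · ♚ · · ·│8
7│♟ · ♟ ♟ · · · ♟│7
6│· · ♞ · ♟ · · ♝│6
5│· ♟ · · · · ♟ ·│5
4│· ♙ · · · · · ·│4
3│· · · · ♔ · · ·│3
2│♙ · ♙ · · ♙ ♙ ♙│2
1│♖ ♕ · · · ♗ · ♖│1
  ─────────────────
  a b c d e f g h


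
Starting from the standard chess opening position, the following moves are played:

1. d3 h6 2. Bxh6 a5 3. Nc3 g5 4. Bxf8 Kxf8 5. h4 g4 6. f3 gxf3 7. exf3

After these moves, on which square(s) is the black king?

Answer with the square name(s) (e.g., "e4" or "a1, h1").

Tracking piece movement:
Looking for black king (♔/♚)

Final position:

  a b c d e f g h
  ─────────────────
8│♜ ♞ ♝ ♛ · ♚ ♞ ♜│8
7│· ♟ ♟ ♟ ♟ ♟ · ·│7
6│· · · · · · · ·│6
5│♟ · · · · · · ·│5
4│· · · · · · · ♙│4
3│· · ♘ ♙ · ♙ · ·│3
2│♙ ♙ ♙ · · · ♙ ·│2
1│♖ · · ♕ ♔ ♗ ♘ ♖│1
  ─────────────────
  a b c d e f g h


f8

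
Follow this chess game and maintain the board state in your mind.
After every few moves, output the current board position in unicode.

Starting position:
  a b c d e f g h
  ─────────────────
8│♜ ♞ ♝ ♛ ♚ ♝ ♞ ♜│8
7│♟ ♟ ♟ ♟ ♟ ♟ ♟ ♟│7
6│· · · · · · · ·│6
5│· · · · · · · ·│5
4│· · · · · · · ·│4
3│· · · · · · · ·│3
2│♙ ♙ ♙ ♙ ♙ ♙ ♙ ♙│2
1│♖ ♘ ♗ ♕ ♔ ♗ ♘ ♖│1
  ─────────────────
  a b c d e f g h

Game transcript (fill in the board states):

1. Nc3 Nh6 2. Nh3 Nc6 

  a b c d e f g h
  ─────────────────
8│♜ · ♝ ♛ ♚ ♝ · ♜│8
7│♟ ♟ ♟ ♟ ♟ ♟ ♟ ♟│7
6│· · ♞ · · · · ♞│6
5│· · · · · · · ·│5
4│· · · · · · · ·│4
3│· · ♘ · · · · ♘│3
2│♙ ♙ ♙ ♙ ♙ ♙ ♙ ♙│2
1│♖ · ♗ ♕ ♔ ♗ · ♖│1
  ─────────────────
  a b c d e f g h

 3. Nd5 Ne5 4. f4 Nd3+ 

  a b c d e f g h
  ─────────────────
8│♜ · ♝ ♛ ♚ ♝ · ♜│8
7│♟ ♟ ♟ ♟ ♟ ♟ ♟ ♟│7
6│· · · · · · · ♞│6
5│· · · ♘ · · · ·│5
4│· · · · · ♙ · ·│4
3│· · · ♞ · · · ♘│3
2│♙ ♙ ♙ ♙ ♙ · ♙ ♙│2
1│♖ · ♗ ♕ ♔ ♗ · ♖│1
  ─────────────────
  a b c d e f g h

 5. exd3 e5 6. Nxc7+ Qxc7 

  a b c d e f g h
  ─────────────────
8│♜ · ♝ · ♚ ♝ · ♜│8
7│♟ ♟ ♛ ♟ · ♟ ♟ ♟│7
6│· · · · · · · ♞│6
5│· · · · ♟ · · ·│5
4│· · · · · ♙ · ·│4
3│· · · ♙ · · · ♘│3
2│♙ ♙ ♙ ♙ · · ♙ ♙│2
1│♖ · ♗ ♕ ♔ ♗ · ♖│1
  ─────────────────
  a b c d e f g h

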